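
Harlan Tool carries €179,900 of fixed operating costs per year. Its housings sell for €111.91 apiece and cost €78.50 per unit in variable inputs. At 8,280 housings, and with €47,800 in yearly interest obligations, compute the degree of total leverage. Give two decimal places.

5.65

Contribution at this volume is 8,280 × €33.41 = €276,634.80.
EBIT = €276,634.80 − €179,900 = €96,734.80. Interest = €47,800.00, so EBIT − I = €48,934.80.
Degree of total leverage = total CM / (EBIT − interest) = €276,634.80 / €48,934.80 = 5.6531.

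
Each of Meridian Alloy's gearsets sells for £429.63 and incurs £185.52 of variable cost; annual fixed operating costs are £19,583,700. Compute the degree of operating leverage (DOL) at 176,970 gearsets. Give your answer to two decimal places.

At 176,970 units, contribution = 176,970 × £244.11 = £43,200,146.70.
Subtracting fixed costs: EBIT = £43,200,146.70 − £19,583,700 = £23,616,446.70.
So DOL = total CM / EBIT = £43,200,146.70 / £23,616,446.70 = 1.8292.

1.83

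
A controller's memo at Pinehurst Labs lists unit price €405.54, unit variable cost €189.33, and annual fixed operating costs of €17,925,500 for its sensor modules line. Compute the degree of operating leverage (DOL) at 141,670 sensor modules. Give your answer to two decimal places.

Total contribution margin = 141,670 × €216.21 = €30,630,470.70.
Operating income = contribution − fixed costs = €30,630,470.70 − €17,925,500 = €12,704,970.70.
Degree of operating leverage = €30,630,470.70 / €12,704,970.70 = 2.4109.

2.41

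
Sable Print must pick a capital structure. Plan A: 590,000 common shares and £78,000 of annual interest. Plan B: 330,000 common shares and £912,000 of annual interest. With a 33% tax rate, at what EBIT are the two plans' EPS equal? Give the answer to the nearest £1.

At indifference, (EBIT − 78,000)(1 − t)/590,000 = (EBIT − 912,000)(1 − t)/330,000.
The (1 − t) factor cancels: (EBIT − 78,000) × 330,000 = (EBIT − 912,000) × 590,000.
EBIT × (590,000 − 330,000) = 912,000 × 590,000 − 78,000 × 330,000 = 512,340,000,000, so EBIT = 512,340,000,000 ÷ 260,000 = 1,970,538.46.

£1,970,538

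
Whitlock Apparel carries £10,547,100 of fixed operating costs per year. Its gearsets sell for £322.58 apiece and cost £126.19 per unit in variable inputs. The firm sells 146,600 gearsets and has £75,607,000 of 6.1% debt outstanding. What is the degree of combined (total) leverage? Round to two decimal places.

Contribution at this volume is 146,600 × £196.39 = £28,790,774.00.
Operating income = contribution − fixed costs = £28,790,774.00 − £10,547,100 = £18,243,674.00. Interest = £4,612,027.00.
DOL = £28,790,774.00 ÷ £18,243,674.00 = 1.5781; DFL = £18,243,674.00 ÷ £13,631,647.00 = 1.3383.
DCL = DOL × DFL = 1.5781 × 1.3383 = 2.1120.

2.11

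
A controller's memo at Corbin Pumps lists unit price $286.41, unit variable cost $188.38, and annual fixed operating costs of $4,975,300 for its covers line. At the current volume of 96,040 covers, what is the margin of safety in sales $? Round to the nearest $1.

$12,970,698

Contribution margin per unit = $286.41 − $188.38 = $98.03. Break-even units = $4,975,300 ÷ $98.03 = 50,752.83; break-even revenue = 50,752.83 × $286.41 = $14,536,118.26.
Actual sales revenue = 96,040 × $286.41 = $27,506,816.40.
Margin of safety = $27,506,816.40 − $14,536,118.26 = $12,970,698.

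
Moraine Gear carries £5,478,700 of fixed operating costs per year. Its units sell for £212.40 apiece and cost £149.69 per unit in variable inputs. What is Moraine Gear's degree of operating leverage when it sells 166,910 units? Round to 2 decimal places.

Total contribution margin = 166,910 × £62.71 = £10,466,926.10.
Operating income = contribution − fixed costs = £10,466,926.10 − £5,478,700 = £4,988,226.10.
So DOL = total CM / EBIT = £10,466,926.10 / £4,988,226.10 = 2.0983.

2.10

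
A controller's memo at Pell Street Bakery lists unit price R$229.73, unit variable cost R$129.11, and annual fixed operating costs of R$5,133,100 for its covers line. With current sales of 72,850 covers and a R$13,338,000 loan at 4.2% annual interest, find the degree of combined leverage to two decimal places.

4.48

At 72,850 units, contribution = 72,850 × R$100.62 = R$7,330,167.00.
EBIT = R$7,330,167.00 − R$5,133,100 = R$2,197,067.00. Interest = R$560,196.00.
DOL = R$7,330,167.00 ÷ R$2,197,067.00 = 3.3363; DFL = R$2,197,067.00 ÷ R$1,636,871.00 = 1.3422.
DCL = DOL × DFL = 3.3363 × 1.3422 = 4.4780.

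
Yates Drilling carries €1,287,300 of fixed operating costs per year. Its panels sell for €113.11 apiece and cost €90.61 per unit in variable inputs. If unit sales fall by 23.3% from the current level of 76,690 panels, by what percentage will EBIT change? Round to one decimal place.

-91.7%

Contribution at this volume is 76,690 × €22.50 = €1,725,525.00.
Subtracting fixed costs: EBIT = €1,725,525.00 − €1,287,300 = €438,225.00.
Degree of operating leverage = €1,725,525.00 / €438,225.00 = 3.9375.
%ΔEBIT = DOL × %ΔSales = 3.9375 × -23.3% = -91.7%.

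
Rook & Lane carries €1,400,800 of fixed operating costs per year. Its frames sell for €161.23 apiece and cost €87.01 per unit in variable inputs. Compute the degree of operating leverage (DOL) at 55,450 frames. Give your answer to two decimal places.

1.52

Total contribution margin = 55,450 × €74.22 = €4,115,499.00.
EBIT = €4,115,499.00 − €1,400,800 = €2,714,699.00.
Degree of operating leverage = €4,115,499.00 / €2,714,699.00 = 1.5160.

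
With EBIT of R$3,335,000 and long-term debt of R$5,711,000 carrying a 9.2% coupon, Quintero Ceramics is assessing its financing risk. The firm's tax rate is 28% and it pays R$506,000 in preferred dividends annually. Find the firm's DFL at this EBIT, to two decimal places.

1.58

Interest = R$525,412.00.
Preferred dividends grossed up pre-tax: R$506,000 / (1 − 0.28) = R$702,777.78.
DFL = EBIT ÷ [EBIT − I − D_p/(1−t)] = R$3,335,000 ÷ [R$3,335,000 − R$525,412.00 − R$702,777.78] = R$3,335,000 ÷ R$2,106,810.22 = 1.5830.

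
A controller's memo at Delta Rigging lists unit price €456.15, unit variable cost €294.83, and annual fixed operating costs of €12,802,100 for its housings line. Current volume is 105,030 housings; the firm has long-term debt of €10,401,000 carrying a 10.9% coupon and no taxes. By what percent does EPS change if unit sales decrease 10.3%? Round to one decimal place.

Contribution at this volume is 105,030 × €161.32 = €16,943,439.60.
EBIT = €16,943,439.60 − €12,802,100 = €4,141,339.60.
After interest of €1,133,709.00, pre-tax earnings = €3,007,630.60.
DCL = total CM / (EBIT − I) = €16,943,439.60 / €3,007,630.60 = 5.6335.
%ΔEPS = DCL × %ΔSales = 5.6335 × -10.3% = -58.0%.

-58.0%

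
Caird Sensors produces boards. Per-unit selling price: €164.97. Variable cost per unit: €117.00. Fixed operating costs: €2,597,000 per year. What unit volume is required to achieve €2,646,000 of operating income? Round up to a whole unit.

109,298 boards

Contribution margin per unit = €164.97 − €117.00 = €47.97.
Required volume = (fixed costs + target profit) ÷ CM = (€2,597,000 + €2,646,000) ÷ €47.97 = 109,297.48, so 109,298 boards.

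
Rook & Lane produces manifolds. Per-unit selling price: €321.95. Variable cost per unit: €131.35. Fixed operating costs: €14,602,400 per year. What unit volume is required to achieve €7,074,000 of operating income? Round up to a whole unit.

113,728 manifolds

Each unit contributes €321.95 − €131.35 = €190.60.
Units = (FC + target) / CM = (€14,602,400 + €7,074,000) / €190.60 = 113,727.18, so 113,728 manifolds.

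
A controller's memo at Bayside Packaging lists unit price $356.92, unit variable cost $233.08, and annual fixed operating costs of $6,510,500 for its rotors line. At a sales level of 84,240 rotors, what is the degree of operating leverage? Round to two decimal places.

2.66

Contribution at this volume is 84,240 × $123.84 = $10,432,281.60.
Operating income = contribution − fixed costs = $10,432,281.60 − $6,510,500 = $3,921,781.60.
Degree of operating leverage = $10,432,281.60 / $3,921,781.60 = 2.6601.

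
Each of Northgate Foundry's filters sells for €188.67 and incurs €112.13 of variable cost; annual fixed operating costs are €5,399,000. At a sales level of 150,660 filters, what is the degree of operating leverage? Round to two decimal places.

Total contribution margin = 150,660 × €76.54 = €11,531,516.40.
Operating income = contribution − fixed costs = €11,531,516.40 − €5,399,000 = €6,132,516.40.
So DOL = total CM / EBIT = €11,531,516.40 / €6,132,516.40 = 1.8804.

1.88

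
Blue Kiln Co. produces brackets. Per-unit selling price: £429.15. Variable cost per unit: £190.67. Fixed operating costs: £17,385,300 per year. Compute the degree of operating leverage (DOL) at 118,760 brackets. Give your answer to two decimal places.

2.59

Contribution at this volume is 118,760 × £238.48 = £28,321,884.80.
EBIT = £28,321,884.80 − £17,385,300 = £10,936,584.80.
So DOL = total CM / EBIT = £28,321,884.80 / £10,936,584.80 = 2.5896.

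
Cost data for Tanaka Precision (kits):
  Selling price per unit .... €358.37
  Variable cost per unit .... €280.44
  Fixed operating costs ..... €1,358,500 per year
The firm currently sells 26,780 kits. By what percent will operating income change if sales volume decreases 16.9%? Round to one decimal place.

At 26,780 units, contribution = 26,780 × €77.93 = €2,086,965.40.
Subtracting fixed costs: EBIT = €2,086,965.40 − €1,358,500 = €728,465.40.
DOL = contribution ÷ EBIT = €2,086,965.40 ÷ €728,465.40 = 2.8649.
Operating income changes by 2.8649 × -16.9% = -48.4%.

-48.4%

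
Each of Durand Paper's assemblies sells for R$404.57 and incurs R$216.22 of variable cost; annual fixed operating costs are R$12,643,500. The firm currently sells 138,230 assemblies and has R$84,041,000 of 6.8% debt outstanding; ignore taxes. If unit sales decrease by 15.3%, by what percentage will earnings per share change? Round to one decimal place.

-51.9%

Total contribution margin = 138,230 × R$188.35 = R$26,035,620.50.
Operating income = contribution − fixed costs = R$26,035,620.50 − R$12,643,500 = R$13,392,120.50.
Interest = R$5,714,788.00, so EBIT − I = R$7,677,332.50.
Degree of combined leverage = contribution ÷ (EBIT − I) = R$26,035,620.50 ÷ R$7,677,332.50 = 3.3912.
EPS therefore changes by 3.3912 × (-15.3%) = -51.9%.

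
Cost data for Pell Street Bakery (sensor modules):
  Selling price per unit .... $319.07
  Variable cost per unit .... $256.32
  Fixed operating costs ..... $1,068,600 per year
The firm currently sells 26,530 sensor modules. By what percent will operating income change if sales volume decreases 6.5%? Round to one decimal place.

-18.2%

Contribution at this volume is 26,530 × $62.75 = $1,664,757.50.
Operating income = contribution − fixed costs = $1,664,757.50 − $1,068,600 = $596,157.50.
Degree of operating leverage = $1,664,757.50 / $596,157.50 = 2.7925.
%ΔEBIT = DOL × %ΔSales = 2.7925 × -6.5% = -18.2%.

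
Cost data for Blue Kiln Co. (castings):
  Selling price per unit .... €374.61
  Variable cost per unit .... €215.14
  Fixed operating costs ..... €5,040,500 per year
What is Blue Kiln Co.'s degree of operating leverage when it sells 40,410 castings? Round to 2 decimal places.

Contribution at this volume is 40,410 × €159.47 = €6,444,182.70.
Operating income = contribution − fixed costs = €6,444,182.70 − €5,040,500 = €1,403,682.70.
So DOL = total CM / EBIT = €6,444,182.70 / €1,403,682.70 = 4.5909.

4.59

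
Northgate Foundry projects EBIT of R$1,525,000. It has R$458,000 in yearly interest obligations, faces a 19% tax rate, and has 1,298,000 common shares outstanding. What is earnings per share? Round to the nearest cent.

Pre-tax income = R$1,525,000 − R$458,000.00 = R$1,067,000.00.
After tax at 19%: net income = R$1,067,000.00 × 0.81 = R$864,270.00.
EPS = R$864,270.00 ÷ 1,298,000 = R$0.67.

R$0.67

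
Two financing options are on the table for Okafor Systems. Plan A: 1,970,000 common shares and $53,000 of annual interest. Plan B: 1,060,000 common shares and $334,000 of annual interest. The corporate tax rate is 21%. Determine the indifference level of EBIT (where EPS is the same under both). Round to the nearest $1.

At indifference, (EBIT − 53,000)(1 − t)/1,970,000 = (EBIT − 334,000)(1 − t)/1,060,000.
The (1 − t) factor cancels: (EBIT − 53,000) × 1,060,000 = (EBIT − 334,000) × 1,970,000.
Solving, EBIT = (334,000·1,970,000 − 53,000·1,060,000) / (1,970,000 − 1,060,000) = 601,800,000,000 / 910,000 = 661,318.68.

$661,319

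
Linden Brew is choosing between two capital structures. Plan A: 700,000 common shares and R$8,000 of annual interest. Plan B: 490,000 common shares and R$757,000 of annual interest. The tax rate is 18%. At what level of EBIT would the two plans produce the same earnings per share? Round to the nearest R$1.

R$2,504,667

Set EPS_A = EPS_B: (EBIT − R$8,000)(1 − 0.18) ÷ 700,000 = (EBIT − R$757,000)(1 − 0.18) ÷ 490,000.
The (1 − t) factor cancels: (EBIT − 8,000) × 490,000 = (EBIT − 757,000) × 700,000.
EBIT × (700,000 − 490,000) = 757,000 × 700,000 − 8,000 × 490,000 = 525,980,000,000, so EBIT = 525,980,000,000 ÷ 210,000 = 2,504,666.67.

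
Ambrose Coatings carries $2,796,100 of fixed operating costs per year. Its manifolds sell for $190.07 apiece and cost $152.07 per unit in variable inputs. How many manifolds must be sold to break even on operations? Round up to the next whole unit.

Contribution margin per unit = $190.07 − $152.07 = $38.00.
Break-even volume = fixed costs ÷ CM per unit = $2,796,100 ÷ $38.00 = 73,581.58, so 73,582 manifolds.

73,582 manifolds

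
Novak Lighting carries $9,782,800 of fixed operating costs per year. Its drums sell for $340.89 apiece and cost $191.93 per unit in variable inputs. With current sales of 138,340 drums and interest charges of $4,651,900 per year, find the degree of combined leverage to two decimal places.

3.34

Contribution at this volume is 138,340 × $148.96 = $20,607,126.40.
EBIT = $20,607,126.40 − $9,782,800 = $10,824,326.40. Interest = $4,651,900.00, so EBIT − I = $6,172,426.40.
DCL = contribution ÷ (EBIT − I) = $20,607,126.40 ÷ $6,172,426.40 = 3.3386.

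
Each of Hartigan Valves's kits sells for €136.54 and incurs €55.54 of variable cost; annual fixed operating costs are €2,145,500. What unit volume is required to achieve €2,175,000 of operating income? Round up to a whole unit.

Unit CM = price − variable cost = €136.54 − €55.54 = €81.00.
Units = (FC + target) / CM = (€2,145,500 + €2,175,000) / €81.00 = 53,339.51, so 53,340 kits.

53,340 kits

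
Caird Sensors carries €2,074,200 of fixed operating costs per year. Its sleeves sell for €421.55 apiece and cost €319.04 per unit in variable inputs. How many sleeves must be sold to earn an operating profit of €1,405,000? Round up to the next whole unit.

Unit CM = price − variable cost = €421.55 − €319.04 = €102.51.
Need Q such that Q × €102.51 − €2,074,200 = €1,405,000, i.e. Q = €3,479,200 / €102.51 = 33,940.10 → 33,941.

33,941 sleeves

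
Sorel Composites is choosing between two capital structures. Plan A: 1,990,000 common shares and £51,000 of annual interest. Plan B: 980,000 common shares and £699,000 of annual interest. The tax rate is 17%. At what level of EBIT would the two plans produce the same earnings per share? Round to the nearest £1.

Set EPS_A = EPS_B: (EBIT − £51,000)(1 − 0.17) ÷ 1,990,000 = (EBIT − £699,000)(1 − 0.17) ÷ 980,000.
The (1 − t) factor cancels: (EBIT − 51,000) × 980,000 = (EBIT − 699,000) × 1,990,000.
Solving, EBIT = (699,000·1,990,000 − 51,000·980,000) / (1,990,000 − 980,000) = 1,341,030,000,000 / 1,010,000 = 1,327,752.48.

£1,327,752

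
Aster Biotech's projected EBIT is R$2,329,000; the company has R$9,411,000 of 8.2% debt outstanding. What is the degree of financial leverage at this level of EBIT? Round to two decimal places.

1.50

Interest = R$771,702.00.
Degree of financial leverage = EBIT / (EBIT − interest) = R$2,329,000 / R$1,557,298.00 = 1.4955.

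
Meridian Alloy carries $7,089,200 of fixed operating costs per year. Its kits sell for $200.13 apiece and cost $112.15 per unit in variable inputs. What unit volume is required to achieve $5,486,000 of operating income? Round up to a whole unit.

142,933 kits

Each unit contributes $200.13 − $112.15 = $87.98.
Required volume = (fixed costs + target profit) ÷ CM = ($7,089,200 + $5,486,000) ÷ $87.98 = 142,932.48, so 142,933 kits.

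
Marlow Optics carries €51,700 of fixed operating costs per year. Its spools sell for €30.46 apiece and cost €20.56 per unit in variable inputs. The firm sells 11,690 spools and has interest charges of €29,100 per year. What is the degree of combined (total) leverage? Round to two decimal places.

3.31

Contribution at this volume is 11,690 × €9.90 = €115,731.00.
Operating income = contribution − fixed costs = €115,731.00 − €51,700 = €64,031.00. Interest = €29,100.00, so EBIT − I = €34,931.00.
DCL = contribution ÷ (EBIT − I) = €115,731.00 ÷ €34,931.00 = 3.3131.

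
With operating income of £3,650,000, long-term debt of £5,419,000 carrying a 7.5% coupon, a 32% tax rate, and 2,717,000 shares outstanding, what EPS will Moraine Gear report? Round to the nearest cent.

£0.81

Pre-tax income = £3,650,000 − £406,425.00 = £3,243,575.00.
Net income = £3,243,575.00 × (1 − 0.32) = £2,205,631.00.
Per share: £2,205,631.00 / 2,717,000 shares = £0.81.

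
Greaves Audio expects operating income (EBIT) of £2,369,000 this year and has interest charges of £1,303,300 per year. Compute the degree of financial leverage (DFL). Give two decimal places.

Annual interest charges come to £1,303,300.00.
Degree of financial leverage = EBIT / (EBIT − interest) = £2,369,000 / £1,065,700.00 = 2.2230.

2.22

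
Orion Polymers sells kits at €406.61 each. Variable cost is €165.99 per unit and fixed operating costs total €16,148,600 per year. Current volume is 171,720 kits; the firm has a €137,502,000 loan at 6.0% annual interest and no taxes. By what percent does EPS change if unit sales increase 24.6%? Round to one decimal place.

+60.1%

At 171,720 units, contribution = 171,720 × €240.62 = €41,319,266.40.
Operating income = contribution − fixed costs = €41,319,266.40 − €16,148,600 = €25,170,666.40.
After interest of €8,250,120.00, pre-tax earnings = €16,920,546.40.
Degree of combined leverage = contribution ÷ (EBIT − I) = €41,319,266.40 ÷ €16,920,546.40 = 2.4420.
EPS therefore changes by 2.4420 × (+24.6%) = +60.1%.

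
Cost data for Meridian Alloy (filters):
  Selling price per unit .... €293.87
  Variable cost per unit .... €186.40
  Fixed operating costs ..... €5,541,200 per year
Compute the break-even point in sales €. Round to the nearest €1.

€15,152,065

CM per unit = €293.87 − €186.40 = €107.47; CM ratio = €107.47 / €293.87 = 0.3657.
Break-even revenue = fixed costs × price ÷ CM = €5,541,200 × €293.87 ÷ €107.47 = €15,152,065.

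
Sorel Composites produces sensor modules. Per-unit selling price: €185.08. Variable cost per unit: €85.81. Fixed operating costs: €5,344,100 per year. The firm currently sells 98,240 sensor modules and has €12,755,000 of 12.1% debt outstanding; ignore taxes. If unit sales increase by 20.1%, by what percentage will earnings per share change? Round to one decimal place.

Total contribution margin = 98,240 × €99.27 = €9,752,284.80.
Operating income = contribution − fixed costs = €9,752,284.80 − €5,344,100 = €4,408,184.80.
Interest = €1,543,355.00, so EBIT − I = €2,864,829.80.
DCL = total CM / (EBIT − I) = €9,752,284.80 / €2,864,829.80 = 3.4041.
%ΔEPS = DCL × %ΔSales = 3.4041 × +20.1% = +68.4%.

+68.4%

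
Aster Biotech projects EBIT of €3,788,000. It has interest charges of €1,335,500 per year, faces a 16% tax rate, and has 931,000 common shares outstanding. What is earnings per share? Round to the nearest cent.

Pre-tax income = €3,788,000 − €1,335,500.00 = €2,452,500.00.
Net income = €2,452,500.00 × (1 − 0.16) = €2,060,100.00.
EPS = €2,060,100.00 ÷ 931,000 = €2.21.

€2.21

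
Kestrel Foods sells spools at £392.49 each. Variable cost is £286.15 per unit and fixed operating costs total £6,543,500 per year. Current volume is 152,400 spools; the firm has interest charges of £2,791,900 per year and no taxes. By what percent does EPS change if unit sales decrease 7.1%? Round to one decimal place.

-16.7%

Total contribution margin = 152,400 × £106.34 = £16,206,216.00.
EBIT = £16,206,216.00 − £6,543,500 = £9,662,716.00.
Interest = £2,791,900.00, so EBIT − I = £6,870,816.00.
DCL = total CM / (EBIT − I) = £16,206,216.00 / £6,870,816.00 = 2.3587.
EPS therefore changes by 2.3587 × (-7.1%) = -16.7%.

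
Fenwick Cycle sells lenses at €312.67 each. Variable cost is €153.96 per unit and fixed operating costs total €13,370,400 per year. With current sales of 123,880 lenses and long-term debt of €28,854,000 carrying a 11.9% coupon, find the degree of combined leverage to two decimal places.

At 123,880 units, contribution = 123,880 × €158.71 = €19,660,994.80.
Operating income = contribution − fixed costs = €19,660,994.80 − €13,370,400 = €6,290,594.80. Interest = €3,433,626.00.
DOL = €19,660,994.80 ÷ €6,290,594.80 = 3.1255; DFL = €6,290,594.80 ÷ €2,856,968.80 = 2.2018.
DCL = DOL × DFL = 3.1255 × 2.2018 = 6.8817.

6.88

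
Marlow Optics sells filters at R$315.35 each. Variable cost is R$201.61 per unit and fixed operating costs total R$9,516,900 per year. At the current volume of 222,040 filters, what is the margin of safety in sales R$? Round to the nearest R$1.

Each unit contributes R$315.35 − R$201.61 = R$113.74. Break-even units = R$9,516,900 ÷ R$113.74 = 83,672.41; break-even revenue = 83,672.41 × R$315.35 = R$26,386,094.73.
Current sales = 222,040 × R$315.35 = R$70,020,314.00.
Margin of safety = R$70,020,314.00 − R$26,386,094.73 = R$43,634,219.

R$43,634,219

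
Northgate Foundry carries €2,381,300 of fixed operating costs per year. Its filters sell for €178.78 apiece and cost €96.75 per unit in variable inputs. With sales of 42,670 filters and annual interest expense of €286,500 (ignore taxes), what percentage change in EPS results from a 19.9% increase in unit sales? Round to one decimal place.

At 42,670 units, contribution = 42,670 × €82.03 = €3,500,220.10.
Operating income = contribution − fixed costs = €3,500,220.10 − €2,381,300 = €1,118,920.10.
Interest = €286,500.00, so EBIT − I = €832,420.10.
DCL = total CM / (EBIT − I) = €3,500,220.10 / €832,420.10 = 4.2049.
%ΔEPS = DCL × %ΔSales = 4.2049 × +19.9% = +83.7%.

+83.7%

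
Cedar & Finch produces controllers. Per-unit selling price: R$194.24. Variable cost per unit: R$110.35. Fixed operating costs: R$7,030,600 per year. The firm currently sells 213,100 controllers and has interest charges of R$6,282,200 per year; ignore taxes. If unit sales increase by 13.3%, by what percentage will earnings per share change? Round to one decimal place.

Total contribution margin = 213,100 × R$83.89 = R$17,876,959.00.
Subtracting fixed costs: EBIT = R$17,876,959.00 − R$7,030,600 = R$10,846,359.00.
After interest of R$6,282,200.00, pre-tax earnings = R$4,564,159.00.
DCL = total CM / (EBIT − I) = R$17,876,959.00 / R$4,564,159.00 = 3.9168.
%ΔEPS = DCL × %ΔSales = 3.9168 × +13.3% = +52.1%.

+52.1%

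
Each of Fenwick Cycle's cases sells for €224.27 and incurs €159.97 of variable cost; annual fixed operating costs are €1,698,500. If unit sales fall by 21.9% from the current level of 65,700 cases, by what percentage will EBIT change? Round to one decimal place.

Contribution at this volume is 65,700 × €64.30 = €4,224,510.00.
EBIT = €4,224,510.00 − €1,698,500 = €2,526,010.00.
DOL = contribution ÷ EBIT = €4,224,510.00 ÷ €2,526,010.00 = 1.6724.
So EBIT moves 1.6724 × (-21.9%) = -36.6%.

-36.6%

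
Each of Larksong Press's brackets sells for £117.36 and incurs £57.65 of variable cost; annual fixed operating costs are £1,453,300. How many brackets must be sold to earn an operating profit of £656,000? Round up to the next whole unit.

Each unit contributes £117.36 − £57.65 = £59.71.
Units = (FC + target) / CM = (£1,453,300 + £656,000) / £59.71 = 35,325.74, so 35,326 brackets.

35,326 brackets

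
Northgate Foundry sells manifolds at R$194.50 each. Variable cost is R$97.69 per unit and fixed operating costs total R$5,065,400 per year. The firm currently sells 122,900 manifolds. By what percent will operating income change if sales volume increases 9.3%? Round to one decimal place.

+16.2%

Total contribution margin = 122,900 × R$96.81 = R$11,897,949.00.
Operating income = contribution − fixed costs = R$11,897,949.00 − R$5,065,400 = R$6,832,549.00.
Degree of operating leverage = R$11,897,949.00 / R$6,832,549.00 = 1.7414.
%ΔEBIT = DOL × %ΔSales = 1.7414 × +9.3% = +16.2%.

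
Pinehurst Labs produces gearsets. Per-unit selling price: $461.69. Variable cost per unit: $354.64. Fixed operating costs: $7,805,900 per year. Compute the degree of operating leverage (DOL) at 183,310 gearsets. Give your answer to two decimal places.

At 183,310 units, contribution = 183,310 × $107.05 = $19,623,335.50.
Operating income = contribution − fixed costs = $19,623,335.50 − $7,805,900 = $11,817,435.50.
Degree of operating leverage = $19,623,335.50 / $11,817,435.50 = 1.6605.

1.66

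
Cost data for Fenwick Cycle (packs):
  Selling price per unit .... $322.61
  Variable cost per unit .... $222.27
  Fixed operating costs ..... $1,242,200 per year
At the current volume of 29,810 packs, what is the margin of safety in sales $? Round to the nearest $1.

Contribution margin per unit = $322.61 − $222.27 = $100.34. Break-even units = $1,242,200 ÷ $100.34 = 12,379.91; break-even revenue = 12,379.91 × $322.61 = $3,993,882.22.
Current sales = 29,810 × $322.61 = $9,617,004.10.
Margin of safety = $9,617,004.10 − $3,993,882.22 = $5,623,122.

$5,623,122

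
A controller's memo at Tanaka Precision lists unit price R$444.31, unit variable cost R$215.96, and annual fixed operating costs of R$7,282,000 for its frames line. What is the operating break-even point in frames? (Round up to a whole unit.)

31,890 frames

Contribution margin per unit = R$444.31 − R$215.96 = R$228.35.
Break-even volume = fixed costs ÷ CM per unit = R$7,282,000 ÷ R$228.35 = 31,889.64, so 31,890 frames.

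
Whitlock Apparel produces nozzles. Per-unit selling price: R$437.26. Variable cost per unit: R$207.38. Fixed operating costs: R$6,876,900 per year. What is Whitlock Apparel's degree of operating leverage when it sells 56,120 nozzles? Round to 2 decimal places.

Total contribution margin = 56,120 × R$229.88 = R$12,900,865.60.
EBIT = R$12,900,865.60 − R$6,876,900 = R$6,023,965.60.
Degree of operating leverage = R$12,900,865.60 / R$6,023,965.60 = 2.1416.

2.14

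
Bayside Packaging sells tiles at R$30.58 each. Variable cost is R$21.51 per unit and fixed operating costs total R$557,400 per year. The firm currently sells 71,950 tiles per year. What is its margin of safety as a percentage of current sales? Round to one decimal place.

14.6%

Unit CM = price − variable cost = R$30.58 − R$21.51 = R$9.07. Break-even units = R$557,400 ÷ R$9.07 = 61,455.35; break-even revenue = 61,455.35 × R$30.58 = R$1,879,304.52.
Current sales = 71,950 × R$30.58 = R$2,200,231.00.
Margin of safety = (R$2,200,231.00 − R$1,879,304.52) ÷ R$2,200,231.00 = 14.6%.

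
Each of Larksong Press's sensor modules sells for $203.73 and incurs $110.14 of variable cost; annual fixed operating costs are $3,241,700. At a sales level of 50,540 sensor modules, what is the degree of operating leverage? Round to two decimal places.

At 50,540 units, contribution = 50,540 × $93.59 = $4,730,038.60.
Operating income = contribution − fixed costs = $4,730,038.60 − $3,241,700 = $1,488,338.60.
So DOL = total CM / EBIT = $4,730,038.60 / $1,488,338.60 = 3.1781.

3.18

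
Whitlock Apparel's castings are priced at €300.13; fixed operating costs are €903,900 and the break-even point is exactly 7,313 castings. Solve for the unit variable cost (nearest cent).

€176.53

At break-even, FC = Q × (P − VC), so P − VC = €903,900 ÷ 7,313 = €123.6018.
Hence VC = price − CM = €300.13 − €123.6018 = €176.53.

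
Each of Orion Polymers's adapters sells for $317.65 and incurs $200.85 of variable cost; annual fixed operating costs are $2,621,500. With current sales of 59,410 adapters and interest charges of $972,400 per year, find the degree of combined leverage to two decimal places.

2.07

Total contribution margin = 59,410 × $116.80 = $6,939,088.00.
EBIT = $6,939,088.00 − $2,621,500 = $4,317,588.00. Interest = $972,400.00.
DOL = $6,939,088.00 ÷ $4,317,588.00 = 1.6072; DFL = $4,317,588.00 ÷ $3,345,188.00 = 1.2907.
DCL = DOL × DFL = 1.6072 × 1.2907 = 2.0744.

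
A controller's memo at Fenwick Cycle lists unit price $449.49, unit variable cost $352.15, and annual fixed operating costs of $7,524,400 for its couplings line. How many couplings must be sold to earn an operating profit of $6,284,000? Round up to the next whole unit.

Contribution margin per unit = $449.49 − $352.15 = $97.34.
Need Q such that Q × $97.34 − $7,524,400 = $6,284,000, i.e. Q = $13,808,400 / $97.34 = 141,857.41 → 141,858.

141,858 couplings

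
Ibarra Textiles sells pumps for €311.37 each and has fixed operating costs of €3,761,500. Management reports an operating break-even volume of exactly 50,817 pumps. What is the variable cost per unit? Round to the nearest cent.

€237.35

Contribution per unit must be FC / Q = €3,761,500 / 50,817 = €74.0205.
Variable cost per unit = €311.37 − €74.0205 = €237.35.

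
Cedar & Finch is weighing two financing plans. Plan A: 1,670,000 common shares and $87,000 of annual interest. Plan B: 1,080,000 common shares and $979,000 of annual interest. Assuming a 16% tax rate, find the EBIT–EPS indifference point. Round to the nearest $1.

$2,611,814

Set EPS_A = EPS_B: (EBIT − $87,000)(1 − 0.16) ÷ 1,670,000 = (EBIT − $979,000)(1 − 0.16) ÷ 1,080,000.
The (1 − t) factor cancels: (EBIT − 87,000) × 1,080,000 = (EBIT − 979,000) × 1,670,000.
Solving, EBIT = (979,000·1,670,000 − 87,000·1,080,000) / (1,670,000 − 1,080,000) = 1,540,970,000,000 / 590,000 = 2,611,813.56.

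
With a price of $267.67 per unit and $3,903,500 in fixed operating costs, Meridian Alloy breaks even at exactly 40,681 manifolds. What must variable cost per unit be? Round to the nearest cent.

At break-even, FC = Q × (P − VC), so P − VC = $3,903,500 ÷ 40,681 = $95.9539.
Hence VC = price − CM = $267.67 − $95.9539 = $171.72.

$171.72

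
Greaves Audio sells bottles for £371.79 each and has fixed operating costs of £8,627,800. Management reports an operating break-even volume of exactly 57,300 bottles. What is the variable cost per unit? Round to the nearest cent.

£221.22

At break-even, FC = Q × (P − VC), so P − VC = £8,627,800 ÷ 57,300 = £150.5724.
Variable cost per unit = £371.79 − £150.5724 = £221.22.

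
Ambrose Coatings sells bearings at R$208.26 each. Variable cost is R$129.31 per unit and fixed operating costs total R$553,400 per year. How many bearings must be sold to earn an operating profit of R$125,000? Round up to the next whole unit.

Unit CM = price − variable cost = R$208.26 − R$129.31 = R$78.95.
Required volume = (fixed costs + target profit) ÷ CM = (R$553,400 + R$125,000) ÷ R$78.95 = 8,592.78, so 8,593 bearings.

8,593 bearings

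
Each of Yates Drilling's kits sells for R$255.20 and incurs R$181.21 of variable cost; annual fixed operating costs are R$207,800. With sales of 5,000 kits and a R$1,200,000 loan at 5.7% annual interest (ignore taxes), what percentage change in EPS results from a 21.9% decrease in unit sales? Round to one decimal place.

At 5,000 units, contribution = 5,000 × R$73.99 = R$369,950.00.
Subtracting fixed costs: EBIT = R$369,950.00 − R$207,800 = R$162,150.00.
After interest of R$68,400.00, pre-tax earnings = R$93,750.00.
Degree of combined leverage = contribution ÷ (EBIT − I) = R$369,950.00 ÷ R$93,750.00 = 3.9461.
EPS therefore changes by 3.9461 × (-21.9%) = -86.4%.

-86.4%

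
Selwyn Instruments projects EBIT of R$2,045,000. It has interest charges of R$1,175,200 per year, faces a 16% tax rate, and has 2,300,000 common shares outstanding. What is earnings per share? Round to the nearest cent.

Interest = R$1,175,200.00, so EBT = R$2,045,000 − R$1,175,200.00 = R$869,800.00.
After tax at 16%: net income = R$869,800.00 × 0.84 = R$730,632.00.
EPS = R$730,632.00 ÷ 2,300,000 = R$0.32.

R$0.32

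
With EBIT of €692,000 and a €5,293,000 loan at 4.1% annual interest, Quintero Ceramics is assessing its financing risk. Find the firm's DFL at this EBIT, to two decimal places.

Annual interest charges come to €217,013.00.
Degree of financial leverage = EBIT / (EBIT − interest) = €692,000 / €474,987.00 = 1.4569.

1.46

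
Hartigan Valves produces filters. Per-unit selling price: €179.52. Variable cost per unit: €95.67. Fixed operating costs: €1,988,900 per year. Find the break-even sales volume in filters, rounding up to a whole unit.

23,720 filters

Each unit contributes €179.52 − €95.67 = €83.85.
Units to break even: €1,988,900 ÷ €83.85 = 23,719.74, rounded up to 23,720.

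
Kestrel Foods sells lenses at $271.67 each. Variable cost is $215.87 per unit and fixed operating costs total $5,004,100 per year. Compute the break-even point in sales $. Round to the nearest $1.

CM per unit = $271.67 − $215.87 = $55.80; CM ratio = $55.80 / $271.67 = 0.2054.
Break-even revenue = fixed costs × price ÷ CM = $5,004,100 × $271.67 ÷ $55.80 = $24,363,151.

$24,363,151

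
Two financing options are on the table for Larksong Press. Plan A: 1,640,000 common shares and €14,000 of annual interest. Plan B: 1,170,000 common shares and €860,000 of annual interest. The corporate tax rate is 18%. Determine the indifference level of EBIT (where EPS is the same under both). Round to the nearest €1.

€2,966,000

Set EPS_A = EPS_B: (EBIT − €14,000)(1 − 0.18) ÷ 1,640,000 = (EBIT − €860,000)(1 − 0.18) ÷ 1,170,000.
Cancelling (1 − t) and cross-multiplying: 1,170,000·(EBIT − 14,000) = 1,640,000·(EBIT − 860,000).
Solving, EBIT = (860,000·1,640,000 − 14,000·1,170,000) / (1,640,000 − 1,170,000) = 1,394,020,000,000 / 470,000 = 2,966,000.00.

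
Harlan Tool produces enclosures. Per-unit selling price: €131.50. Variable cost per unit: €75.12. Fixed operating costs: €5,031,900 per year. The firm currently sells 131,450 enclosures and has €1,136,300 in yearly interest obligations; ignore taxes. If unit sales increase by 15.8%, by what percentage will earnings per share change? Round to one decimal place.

+94.2%

Total contribution margin = 131,450 × €56.38 = €7,411,151.00.
EBIT = €7,411,151.00 − €5,031,900 = €2,379,251.00.
After interest of €1,136,300.00, pre-tax earnings = €1,242,951.00.
DCL = total CM / (EBIT − I) = €7,411,151.00 / €1,242,951.00 = 5.9625.
%ΔEPS = DCL × %ΔSales = 5.9625 × +15.8% = +94.2%.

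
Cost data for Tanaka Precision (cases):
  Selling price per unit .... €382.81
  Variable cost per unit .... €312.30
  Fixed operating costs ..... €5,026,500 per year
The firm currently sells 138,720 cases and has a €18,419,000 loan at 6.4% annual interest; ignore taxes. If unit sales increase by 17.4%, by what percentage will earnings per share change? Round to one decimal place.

+47.6%

Total contribution margin = 138,720 × €70.51 = €9,781,147.20.
Subtracting fixed costs: EBIT = €9,781,147.20 − €5,026,500 = €4,754,647.20.
Interest = €1,178,816.00, so EBIT − I = €3,575,831.20.
Degree of combined leverage = contribution ÷ (EBIT − I) = €9,781,147.20 ÷ €3,575,831.20 = 2.7353.
EPS therefore changes by 2.7353 × (+17.4%) = +47.6%.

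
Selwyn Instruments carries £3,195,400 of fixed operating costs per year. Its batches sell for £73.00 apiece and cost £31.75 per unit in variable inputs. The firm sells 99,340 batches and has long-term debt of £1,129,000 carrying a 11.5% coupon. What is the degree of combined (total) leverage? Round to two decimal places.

5.30

At 99,340 units, contribution = 99,340 × £41.25 = £4,097,775.00.
Subtracting fixed costs: EBIT = £4,097,775.00 − £3,195,400 = £902,375.00. Interest = £129,835.00, so EBIT − I = £772,540.00.
Degree of total leverage = total CM / (EBIT − interest) = £4,097,775.00 / £772,540.00 = 5.3043.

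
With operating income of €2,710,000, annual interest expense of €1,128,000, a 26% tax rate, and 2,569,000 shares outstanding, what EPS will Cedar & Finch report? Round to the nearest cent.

€0.46

Pre-tax income = €2,710,000 − €1,128,000.00 = €1,582,000.00.
After tax at 26%: net income = €1,582,000.00 × 0.74 = €1,170,680.00.
EPS = €1,170,680.00 ÷ 2,569,000 = €0.46.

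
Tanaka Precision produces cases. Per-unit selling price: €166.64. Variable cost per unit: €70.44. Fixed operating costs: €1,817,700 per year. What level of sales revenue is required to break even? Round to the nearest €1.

Contribution margin per unit = €166.64 − €70.44 = €96.20, a CM ratio of €96.20 ÷ €166.64 = 0.5773.
Break-even revenue = fixed costs × price ÷ CM = €1,817,700 × €166.64 ÷ €96.20 = €3,148,665.

€3,148,665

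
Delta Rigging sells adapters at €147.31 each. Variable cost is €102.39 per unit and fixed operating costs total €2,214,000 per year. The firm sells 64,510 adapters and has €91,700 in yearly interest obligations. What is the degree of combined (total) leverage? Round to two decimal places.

Contribution at this volume is 64,510 × €44.92 = €2,897,789.20.
Subtracting fixed costs: EBIT = €2,897,789.20 − €2,214,000 = €683,789.20. Interest = €91,700.00.
DOL = €2,897,789.20 ÷ €683,789.20 = 4.2378; DFL = €683,789.20 ÷ €592,089.20 = 1.1549.
Combined leverage = 4.2378 × 1.1549 = 4.8942.

4.89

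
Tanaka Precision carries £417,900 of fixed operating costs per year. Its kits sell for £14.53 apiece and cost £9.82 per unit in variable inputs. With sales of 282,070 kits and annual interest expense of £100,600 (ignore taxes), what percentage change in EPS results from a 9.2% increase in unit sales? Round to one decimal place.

+15.1%

Contribution at this volume is 282,070 × £4.71 = £1,328,549.70.
Subtracting fixed costs: EBIT = £1,328,549.70 − £417,900 = £910,649.70.
Interest = £100,600.00, so EBIT − I = £810,049.70.
DCL = total CM / (EBIT − I) = £1,328,549.70 / £810,049.70 = 1.6401.
EPS therefore changes by 1.6401 × (+9.2%) = +15.1%.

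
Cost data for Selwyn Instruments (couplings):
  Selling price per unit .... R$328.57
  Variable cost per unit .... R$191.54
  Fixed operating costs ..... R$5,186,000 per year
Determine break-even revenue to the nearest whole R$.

R$12,434,971

CM per unit = R$328.57 − R$191.54 = R$137.03; CM ratio = R$137.03 / R$328.57 = 0.4170.
Break-even sales = FC ÷ CM ratio = R$5,186,000 × R$328.57 / R$137.03 = R$12,434,971.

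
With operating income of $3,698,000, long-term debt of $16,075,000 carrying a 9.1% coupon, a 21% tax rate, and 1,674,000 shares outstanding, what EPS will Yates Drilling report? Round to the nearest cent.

Pre-tax income = $3,698,000 − $1,462,825.00 = $2,235,175.00.
After tax at 21%: net income = $2,235,175.00 × 0.79 = $1,765,788.25.
Per share: $1,765,788.25 / 1,674,000 shares = $1.05.

$1.05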